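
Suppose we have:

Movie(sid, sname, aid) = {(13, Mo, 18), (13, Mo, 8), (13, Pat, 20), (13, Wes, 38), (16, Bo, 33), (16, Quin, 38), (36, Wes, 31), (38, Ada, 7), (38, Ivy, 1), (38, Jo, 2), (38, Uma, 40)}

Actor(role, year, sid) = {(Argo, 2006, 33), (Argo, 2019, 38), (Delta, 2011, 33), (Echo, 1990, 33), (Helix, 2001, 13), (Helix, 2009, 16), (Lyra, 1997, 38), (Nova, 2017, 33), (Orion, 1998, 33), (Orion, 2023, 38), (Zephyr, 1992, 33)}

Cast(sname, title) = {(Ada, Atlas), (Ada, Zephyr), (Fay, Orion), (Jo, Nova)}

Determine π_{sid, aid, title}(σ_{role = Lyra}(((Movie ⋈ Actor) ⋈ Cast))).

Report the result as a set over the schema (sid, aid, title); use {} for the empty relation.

Natural join on sid: {(13, Mo, 18, Helix, 2001), (13, Mo, 8, Helix, 2001), (13, Pat, 20, Helix, 2001), (13, Wes, 38, Helix, 2001), (16, Bo, 33, Helix, 2009), (16, Quin, 38, Helix, 2009), (38, Ada, 7, Argo, 2019), (38, Ada, 7, Lyra, 1997), (38, Ada, 7, Orion, 2023), (38, Ivy, 1, Argo, 2019), (38, Ivy, 1, Lyra, 1997), (38, Ivy, 1, Orion, 2023), (38, Jo, 2, Argo, 2019), (38, Jo, 2, Lyra, 1997), (38, Jo, 2, Orion, 2023), (38, Uma, 40, Argo, 2019), (38, Uma, 40, Lyra, 1997), (38, Uma, 40, Orion, 2023)}
Natural join on sname: {(38, Ada, 7, Argo, 2019, Atlas), (38, Ada, 7, Argo, 2019, Zephyr), (38, Ada, 7, Lyra, 1997, Atlas), (38, Ada, 7, Lyra, 1997, Zephyr), (38, Ada, 7, Orion, 2023, Atlas), (38, Ada, 7, Orion, 2023, Zephyr), (38, Jo, 2, Argo, 2019, Nova), (38, Jo, 2, Lyra, 1997, Nova), (38, Jo, 2, Orion, 2023, Nova)}
Selection role = Lyra: {(38, Ada, 7, Lyra, 1997, Atlas), (38, Ada, 7, Lyra, 1997, Zephyr), (38, Jo, 2, Lyra, 1997, Nova)}
π[sid, aid, title]: project onto (sid, aid, title) → {(38, 2, Nova), (38, 7, Atlas), (38, 7, Zephyr)}

{(38, 2, Nova), (38, 7, Atlas), (38, 7, Zephyr)}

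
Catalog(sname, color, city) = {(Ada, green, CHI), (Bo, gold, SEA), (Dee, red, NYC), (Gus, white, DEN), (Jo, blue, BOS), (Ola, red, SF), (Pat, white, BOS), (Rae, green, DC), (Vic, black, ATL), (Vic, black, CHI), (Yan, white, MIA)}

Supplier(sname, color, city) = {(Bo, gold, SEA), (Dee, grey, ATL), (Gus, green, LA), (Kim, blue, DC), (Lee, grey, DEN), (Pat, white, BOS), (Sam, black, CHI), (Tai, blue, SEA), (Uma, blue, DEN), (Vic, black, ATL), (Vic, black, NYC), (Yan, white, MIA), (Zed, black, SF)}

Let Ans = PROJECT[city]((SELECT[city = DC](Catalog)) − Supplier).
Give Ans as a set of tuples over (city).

{DC}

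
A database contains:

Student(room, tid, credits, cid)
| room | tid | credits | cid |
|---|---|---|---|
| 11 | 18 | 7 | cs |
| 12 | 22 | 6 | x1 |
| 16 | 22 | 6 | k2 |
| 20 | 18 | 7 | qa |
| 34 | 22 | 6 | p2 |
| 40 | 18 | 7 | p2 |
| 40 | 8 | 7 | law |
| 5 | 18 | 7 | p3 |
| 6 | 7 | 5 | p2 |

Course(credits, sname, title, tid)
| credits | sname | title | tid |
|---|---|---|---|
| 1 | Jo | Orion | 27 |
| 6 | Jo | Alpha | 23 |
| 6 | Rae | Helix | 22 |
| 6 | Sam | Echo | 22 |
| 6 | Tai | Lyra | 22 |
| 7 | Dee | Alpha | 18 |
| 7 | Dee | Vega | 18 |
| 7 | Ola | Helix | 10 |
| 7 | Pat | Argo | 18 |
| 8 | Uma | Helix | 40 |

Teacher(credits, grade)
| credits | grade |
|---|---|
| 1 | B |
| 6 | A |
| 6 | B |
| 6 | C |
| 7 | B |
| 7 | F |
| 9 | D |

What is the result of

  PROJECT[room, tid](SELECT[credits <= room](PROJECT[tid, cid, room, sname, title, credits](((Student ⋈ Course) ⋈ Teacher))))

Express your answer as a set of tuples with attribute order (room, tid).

Joining Student and Course on tid, credits yields {(11, 18, 7, cs, Dee, Alpha), (11, 18, 7, cs, Dee, Vega), (11, 18, 7, cs, Pat, Argo), (12, 22, 6, x1, Rae, Helix), (12, 22, 6, x1, Sam, Echo), (12, 22, 6, x1, Tai, Lyra), (16, 22, 6, k2, Rae, Helix), (16, 22, 6, k2, Sam, Echo), (16, 22, 6, k2, Tai, Lyra), (20, 18, 7, qa, Dee, Alpha), (20, 18, 7, qa, Dee, Vega), (20, 18, 7, qa, Pat, Argo), (34, 22, 6, p2, Rae, Helix), (34, 22, 6, p2, Sam, Echo), (34, 22, 6, p2, Tai, Lyra), (40, 18, 7, p2, Dee, Alpha), (40, 18, 7, p2, Dee, Vega), (40, 18, 7, p2, Pat, Argo), (5, 18, 7, p3, Dee, Alpha), (5, 18, 7, p3, Dee, Vega), (5, 18, 7, p3, Pat, Argo)}.
Joining (Student ⋈ Course) and Teacher on credits yields {(11, 18, 7, cs, Dee, Alpha, B), (11, 18, 7, cs, Dee, Alpha, F), (11, 18, 7, cs, Dee, Vega, B), (11, 18, 7, cs, Dee, Vega, F), (11, 18, 7, cs, Pat, Argo, B), (11, 18, 7, cs, Pat, Argo, F), (12, 22, 6, x1, Rae, Helix, A), (12, 22, 6, x1, Rae, Helix, B), (12, 22, 6, x1, Rae, Helix, C), (12, 22, 6, x1, Sam, Echo, A), (12, 22, 6, x1, Sam, Echo, B), (12, 22, 6, x1, Sam, Echo, C), (12, 22, 6, x1, Tai, Lyra, A), (12, 22, 6, x1, Tai, Lyra, B), (12, 22, 6, x1, Tai, Lyra, C), (16, 22, 6, k2, Rae, Helix, A), (16, 22, 6, k2, Rae, Helix, B), (16, 22, 6, k2, Rae, Helix, C), (16, 22, 6, k2, Sam, Echo, A), (16, 22, 6, k2, Sam, Echo, B), (16, 22, 6, k2, Sam, Echo, C), (16, 22, 6, k2, Tai, Lyra, A), (16, 22, 6, k2, Tai, Lyra, B), (16, 22, 6, k2, Tai, Lyra, C), (20, 18, 7, qa, Dee, Alpha, B), (20, 18, 7, qa, Dee, Alpha, F), (20, 18, 7, qa, Dee, Vega, B), (20, 18, 7, qa, Dee, Vega, F), (20, 18, 7, qa, Pat, Argo, B), (20, 18, 7, qa, Pat, Argo, F), (34, 22, 6, p2, Rae, Helix, A), (34, 22, 6, p2, Rae, Helix, B), (34, 22, 6, p2, Rae, Helix, C), (34, 22, 6, p2, Sam, Echo, A), (34, 22, 6, p2, Sam, Echo, B), (34, 22, 6, p2, Sam, Echo, C), (34, 22, 6, p2, Tai, Lyra, A), (34, 22, 6, p2, Tai, Lyra, B), (34, 22, 6, p2, Tai, Lyra, C), (40, 18, 7, p2, Dee, Alpha, B), (40, 18, 7, p2, Dee, Alpha, F), (40, 18, 7, p2, Dee, Vega, B), (40, 18, 7, p2, Dee, Vega, F), (40, 18, 7, p2, Pat, Argo, B), (40, 18, 7, p2, Pat, Argo, F), (5, 18, 7, p3, Dee, Alpha, B), (5, 18, 7, p3, Dee, Alpha, F), (5, 18, 7, p3, Dee, Vega, B), (5, 18, 7, p3, Dee, Vega, F), (5, 18, 7, p3, Pat, Argo, B), (5, 18, 7, p3, Pat, Argo, F)}.
Projecting to tid, cid, room, sname, title, credits (30 duplicate(s) eliminated): {(18, cs, 11, Dee, Alpha, 7), (18, cs, 11, Dee, Vega, 7), (18, cs, 11, Pat, Argo, 7), (18, p2, 40, Dee, Alpha, 7), (18, p2, 40, Dee, Vega, 7), (18, p2, 40, Pat, Argo, 7), (18, p3, 5, Dee, Alpha, 7), (18, p3, 5, Dee, Vega, 7), (18, p3, 5, Pat, Argo, 7), (18, qa, 20, Dee, Alpha, 7), (18, qa, 20, Dee, Vega, 7), (18, qa, 20, Pat, Argo, 7), (22, k2, 16, Rae, Helix, 6), (22, k2, 16, Sam, Echo, 6), (22, k2, 16, Tai, Lyra, 6), (22, p2, 34, Rae, Helix, 6), (22, p2, 34, Sam, Echo, 6), (22, p2, 34, Tai, Lyra, 6), (22, x1, 12, Rae, Helix, 6), (22, x1, 12, Sam, Echo, 6), (22, x1, 12, Tai, Lyra, 6)}
Filtering on credits <= room leaves {(18, cs, 11, Dee, Alpha, 7), (18, cs, 11, Dee, Vega, 7), (18, cs, 11, Pat, Argo, 7), (18, p2, 40, Dee, Alpha, 7), (18, p2, 40, Dee, Vega, 7), (18, p2, 40, Pat, Argo, 7), (18, qa, 20, Dee, Alpha, 7), (18, qa, 20, Dee, Vega, 7), (18, qa, 20, Pat, Argo, 7), (22, k2, 16, Rae, Helix, 6), (22, k2, 16, Sam, Echo, 6), (22, k2, 16, Tai, Lyra, 6), (22, p2, 34, Rae, Helix, 6), (22, p2, 34, Sam, Echo, 6), (22, p2, 34, Tai, Lyra, 6), (22, x1, 12, Rae, Helix, 6), (22, x1, 12, Sam, Echo, 6), (22, x1, 12, Tai, Lyra, 6)}.
Projecting to room, tid (12 duplicate(s) eliminated): {(11, 18), (12, 22), (16, 22), (20, 18), (34, 22), (40, 18)}

{(11, 18), (12, 22), (16, 22), (20, 18), (34, 22), (40, 18)}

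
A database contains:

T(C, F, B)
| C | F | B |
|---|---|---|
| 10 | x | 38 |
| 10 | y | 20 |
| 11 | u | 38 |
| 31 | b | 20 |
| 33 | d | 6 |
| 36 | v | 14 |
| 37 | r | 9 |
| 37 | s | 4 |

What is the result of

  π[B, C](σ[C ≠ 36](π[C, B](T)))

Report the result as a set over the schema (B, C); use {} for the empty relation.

π[C, B]: project onto (C, B) → {(10, 20), (10, 38), (11, 38), (31, 20), (33, 6), (36, 14), (37, 4), (37, 9)}
σ[C ≠ 36]: keep tuples satisfying C ≠ 36 → {(10, 20), (10, 38), (11, 38), (31, 20), (33, 6), (37, 4), (37, 9)}
π[B, C]: project onto (B, C) → {(20, 10), (20, 31), (38, 10), (38, 11), (4, 37), (6, 33), (9, 37)}

{(20, 10), (20, 31), (38, 10), (38, 11), (4, 37), (6, 33), (9, 37)}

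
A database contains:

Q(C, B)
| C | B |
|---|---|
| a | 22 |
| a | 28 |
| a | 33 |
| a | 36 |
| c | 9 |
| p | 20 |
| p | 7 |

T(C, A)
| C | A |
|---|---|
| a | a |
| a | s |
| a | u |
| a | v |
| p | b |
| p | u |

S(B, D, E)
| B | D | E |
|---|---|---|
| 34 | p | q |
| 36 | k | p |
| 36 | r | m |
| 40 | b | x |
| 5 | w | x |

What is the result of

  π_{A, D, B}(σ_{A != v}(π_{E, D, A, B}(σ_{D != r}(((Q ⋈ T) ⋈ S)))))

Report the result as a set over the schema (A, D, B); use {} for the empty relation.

{(a, k, 36), (s, k, 36), (u, k, 36)}

Q ⋈ T (natural join on C): {(a, 22, a), (a, 22, s), (a, 22, u), (a, 22, v), (a, 28, a), (a, 28, s), (a, 28, u), (a, 28, v), (a, 33, a), (a, 33, s), (a, 33, u), (a, 33, v), (a, 36, a), (a, 36, s), (a, 36, u), (a, 36, v), (p, 20, b), (p, 20, u), (p, 7, b), (p, 7, u)}
(Q ⋈ T) ⋈ S (natural join on B): {(a, 36, a, k, p), (a, 36, a, r, m), (a, 36, s, k, p), (a, 36, s, r, m), (a, 36, u, k, p), (a, 36, u, r, m), (a, 36, v, k, p), (a, 36, v, r, m)}
Selection D != r: {(a, 36, a, k, p), (a, 36, s, k, p), (a, 36, u, k, p), (a, 36, v, k, p)}
Keep only column(s) E, D, A, B: {(p, k, a, 36), (p, k, s, 36), (p, k, u, 36), (p, k, v, 36)}
Selection A != v: {(p, k, a, 36), (p, k, s, 36), (p, k, u, 36)}
Keep only column(s) A, D, B: {(a, k, 36), (s, k, 36), (u, k, 36)}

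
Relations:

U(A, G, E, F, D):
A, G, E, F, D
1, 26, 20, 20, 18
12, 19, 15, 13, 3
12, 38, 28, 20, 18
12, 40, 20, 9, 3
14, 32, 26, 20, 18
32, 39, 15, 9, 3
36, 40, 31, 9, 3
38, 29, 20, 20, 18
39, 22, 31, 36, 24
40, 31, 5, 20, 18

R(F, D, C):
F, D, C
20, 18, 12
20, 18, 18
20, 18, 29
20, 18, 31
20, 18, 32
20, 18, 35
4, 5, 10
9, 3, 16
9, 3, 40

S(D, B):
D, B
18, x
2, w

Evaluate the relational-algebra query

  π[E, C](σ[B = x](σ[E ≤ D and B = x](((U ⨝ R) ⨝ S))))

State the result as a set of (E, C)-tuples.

{(5, 12), (5, 18), (5, 29), (5, 31), (5, 32), (5, 35)}

Natural join on F, D: {(1, 26, 20, 20, 18, 12), (1, 26, 20, 20, 18, 18), (1, 26, 20, 20, 18, 29), (1, 26, 20, 20, 18, 31), (1, 26, 20, 20, 18, 32), (1, 26, 20, 20, 18, 35), (12, 38, 28, 20, 18, 12), (12, 38, 28, 20, 18, 18), (12, 38, 28, 20, 18, 29), (12, 38, 28, 20, 18, 31), (12, 38, 28, 20, 18, 32), (12, 38, 28, 20, 18, 35), (12, 40, 20, 9, 3, 16), (12, 40, 20, 9, 3, 40), (14, 32, 26, 20, 18, 12), (14, 32, 26, 20, 18, 18), (14, 32, 26, 20, 18, 29), (14, 32, 26, 20, 18, 31), (14, 32, 26, 20, 18, 32), (14, 32, 26, 20, 18, 35), (32, 39, 15, 9, 3, 16), (32, 39, 15, 9, 3, 40), (36, 40, 31, 9, 3, 16), (36, 40, 31, 9, 3, 40), (38, 29, 20, 20, 18, 12), (38, 29, 20, 20, 18, 18), (38, 29, 20, 20, 18, 29), (38, 29, 20, 20, 18, 31), (38, 29, 20, 20, 18, 32), (38, 29, 20, 20, 18, 35), (40, 31, 5, 20, 18, 12), (40, 31, 5, 20, 18, 18), (40, 31, 5, 20, 18, 29), (40, 31, 5, 20, 18, 31), (40, 31, 5, 20, 18, 32), (40, 31, 5, 20, 18, 35)}
Natural join on D: {(1, 26, 20, 20, 18, 12, x), (1, 26, 20, 20, 18, 18, x), (1, 26, 20, 20, 18, 29, x), (1, 26, 20, 20, 18, 31, x), (1, 26, 20, 20, 18, 32, x), (1, 26, 20, 20, 18, 35, x), (12, 38, 28, 20, 18, 12, x), (12, 38, 28, 20, 18, 18, x), (12, 38, 28, 20, 18, 29, x), (12, 38, 28, 20, 18, 31, x), (12, 38, 28, 20, 18, 32, x), (12, 38, 28, 20, 18, 35, x), (14, 32, 26, 20, 18, 12, x), (14, 32, 26, 20, 18, 18, x), (14, 32, 26, 20, 18, 29, x), (14, 32, 26, 20, 18, 31, x), (14, 32, 26, 20, 18, 32, x), (14, 32, 26, 20, 18, 35, x), (38, 29, 20, 20, 18, 12, x), (38, 29, 20, 20, 18, 18, x), (38, 29, 20, 20, 18, 29, x), (38, 29, 20, 20, 18, 31, x), (38, 29, 20, 20, 18, 32, x), (38, 29, 20, 20, 18, 35, x), (40, 31, 5, 20, 18, 12, x), (40, 31, 5, 20, 18, 18, x), (40, 31, 5, 20, 18, 29, x), (40, 31, 5, 20, 18, 31, x), (40, 31, 5, 20, 18, 32, x), (40, 31, 5, 20, 18, 35, x)}
Apply σ_{E ≤ D and B = x}; surviving tuples: {(40, 31, 5, 20, 18, 12, x), (40, 31, 5, 20, 18, 18, x), (40, 31, 5, 20, 18, 29, x), (40, 31, 5, 20, 18, 31, x), (40, 31, 5, 20, 18, 32, x), (40, 31, 5, 20, 18, 35, x)}
Apply σ_{B = x}; surviving tuples: {(40, 31, 5, 20, 18, 12, x), (40, 31, 5, 20, 18, 18, x), (40, 31, 5, 20, 18, 29, x), (40, 31, 5, 20, 18, 31, x), (40, 31, 5, 20, 18, 32, x), (40, 31, 5, 20, 18, 35, x)}
Keep only column(s) E, C: {(5, 12), (5, 18), (5, 29), (5, 31), (5, 32), (5, 35)}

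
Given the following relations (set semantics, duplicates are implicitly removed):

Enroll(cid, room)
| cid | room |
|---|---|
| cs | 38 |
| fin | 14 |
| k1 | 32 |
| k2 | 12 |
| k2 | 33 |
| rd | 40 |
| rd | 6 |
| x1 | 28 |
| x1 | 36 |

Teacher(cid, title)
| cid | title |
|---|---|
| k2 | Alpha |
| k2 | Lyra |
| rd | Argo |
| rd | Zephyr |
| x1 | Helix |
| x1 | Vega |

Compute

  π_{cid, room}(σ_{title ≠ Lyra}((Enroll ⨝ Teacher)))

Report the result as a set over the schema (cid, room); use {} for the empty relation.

{(k2, 12), (k2, 33), (rd, 40), (rd, 6), (x1, 28), (x1, 36)}

Enroll ⋈ Teacher (natural join on cid): {(k2, 12, Alpha), (k2, 12, Lyra), (k2, 33, Alpha), (k2, 33, Lyra), (rd, 40, Argo), (rd, 40, Zephyr), (rd, 6, Argo), (rd, 6, Zephyr), (x1, 28, Helix), (x1, 28, Vega), (x1, 36, Helix), (x1, 36, Vega)}
Apply σ_{title ≠ Lyra}; surviving tuples: {(k2, 12, Alpha), (k2, 33, Alpha), (rd, 40, Argo), (rd, 40, Zephyr), (rd, 6, Argo), (rd, 6, Zephyr), (x1, 28, Helix), (x1, 28, Vega), (x1, 36, Helix), (x1, 36, Vega)}
π[cid, room]: project onto (cid, room) (4 duplicate(s) eliminated) → {(k2, 12), (k2, 33), (rd, 40), (rd, 6), (x1, 28), (x1, 36)}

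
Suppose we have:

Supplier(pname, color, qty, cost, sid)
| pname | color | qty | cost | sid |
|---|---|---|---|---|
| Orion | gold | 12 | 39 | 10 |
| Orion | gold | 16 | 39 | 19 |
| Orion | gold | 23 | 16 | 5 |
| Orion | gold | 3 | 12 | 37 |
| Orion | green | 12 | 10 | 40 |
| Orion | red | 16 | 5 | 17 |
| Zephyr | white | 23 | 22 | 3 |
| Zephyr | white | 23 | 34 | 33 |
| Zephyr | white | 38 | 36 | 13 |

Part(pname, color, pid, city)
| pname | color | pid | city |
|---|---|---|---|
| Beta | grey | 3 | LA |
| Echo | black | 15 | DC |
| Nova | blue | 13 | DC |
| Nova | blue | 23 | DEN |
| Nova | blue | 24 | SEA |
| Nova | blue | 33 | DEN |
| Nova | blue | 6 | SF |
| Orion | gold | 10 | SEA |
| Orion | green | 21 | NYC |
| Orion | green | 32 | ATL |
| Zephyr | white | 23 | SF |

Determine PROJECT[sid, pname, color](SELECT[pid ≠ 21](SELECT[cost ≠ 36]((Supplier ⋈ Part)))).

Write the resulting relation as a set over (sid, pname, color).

Joining Supplier and Part on pname, color yields {(Orion, gold, 12, 39, 10, 10, SEA), (Orion, gold, 16, 39, 19, 10, SEA), (Orion, gold, 23, 16, 5, 10, SEA), (Orion, gold, 3, 12, 37, 10, SEA), (Orion, green, 12, 10, 40, 21, NYC), (Orion, green, 12, 10, 40, 32, ATL), (Zephyr, white, 23, 22, 3, 23, SF), (Zephyr, white, 23, 34, 33, 23, SF), (Zephyr, white, 38, 36, 13, 23, SF)}.
Selection cost ≠ 36: {(Orion, gold, 12, 39, 10, 10, SEA), (Orion, gold, 16, 39, 19, 10, SEA), (Orion, gold, 23, 16, 5, 10, SEA), (Orion, gold, 3, 12, 37, 10, SEA), (Orion, green, 12, 10, 40, 21, NYC), (Orion, green, 12, 10, 40, 32, ATL), (Zephyr, white, 23, 22, 3, 23, SF), (Zephyr, white, 23, 34, 33, 23, SF)}
Selection pid ≠ 21: {(Orion, gold, 12, 39, 10, 10, SEA), (Orion, gold, 16, 39, 19, 10, SEA), (Orion, gold, 23, 16, 5, 10, SEA), (Orion, gold, 3, 12, 37, 10, SEA), (Orion, green, 12, 10, 40, 32, ATL), (Zephyr, white, 23, 22, 3, 23, SF), (Zephyr, white, 23, 34, 33, 23, SF)}
Projecting to sid, pname, color: {(10, Orion, gold), (19, Orion, gold), (3, Zephyr, white), (33, Zephyr, white), (37, Orion, gold), (40, Orion, green), (5, Orion, gold)}

{(10, Orion, gold), (19, Orion, gold), (3, Zephyr, white), (33, Zephyr, white), (37, Orion, gold), (40, Orion, green), (5, Orion, gold)}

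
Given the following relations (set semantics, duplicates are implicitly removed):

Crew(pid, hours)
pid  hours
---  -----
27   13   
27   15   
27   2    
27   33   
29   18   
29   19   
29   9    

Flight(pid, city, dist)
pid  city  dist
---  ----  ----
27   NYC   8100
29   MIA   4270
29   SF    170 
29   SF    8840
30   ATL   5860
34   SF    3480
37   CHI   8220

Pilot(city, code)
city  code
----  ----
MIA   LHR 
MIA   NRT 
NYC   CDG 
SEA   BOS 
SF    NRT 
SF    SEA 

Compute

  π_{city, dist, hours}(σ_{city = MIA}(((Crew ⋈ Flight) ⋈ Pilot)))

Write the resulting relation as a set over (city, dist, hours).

{(MIA, 4270, 18), (MIA, 4270, 19), (MIA, 4270, 9)}

Joining Crew and Flight on pid yields {(27, 13, NYC, 8100), (27, 15, NYC, 8100), (27, 2, NYC, 8100), (27, 33, NYC, 8100), (29, 18, MIA, 4270), (29, 18, SF, 170), (29, 18, SF, 8840), (29, 19, MIA, 4270), (29, 19, SF, 170), (29, 19, SF, 8840), (29, 9, MIA, 4270), (29, 9, SF, 170), (29, 9, SF, 8840)}.
Joining (Crew ⋈ Flight) and Pilot on city yields {(27, 13, NYC, 8100, CDG), (27, 15, NYC, 8100, CDG), (27, 2, NYC, 8100, CDG), (27, 33, NYC, 8100, CDG), (29, 18, MIA, 4270, LHR), (29, 18, MIA, 4270, NRT), (29, 18, SF, 170, NRT), (29, 18, SF, 170, SEA), (29, 18, SF, 8840, NRT), (29, 18, SF, 8840, SEA), (29, 19, MIA, 4270, LHR), (29, 19, MIA, 4270, NRT), (29, 19, SF, 170, NRT), (29, 19, SF, 170, SEA), (29, 19, SF, 8840, NRT), (29, 19, SF, 8840, SEA), (29, 9, MIA, 4270, LHR), (29, 9, MIA, 4270, NRT), (29, 9, SF, 170, NRT), (29, 9, SF, 170, SEA), (29, 9, SF, 8840, NRT), (29, 9, SF, 8840, SEA)}.
σ[city = MIA]: keep tuples satisfying city = MIA → {(29, 18, MIA, 4270, LHR), (29, 18, MIA, 4270, NRT), (29, 19, MIA, 4270, LHR), (29, 19, MIA, 4270, NRT), (29, 9, MIA, 4270, LHR), (29, 9, MIA, 4270, NRT)}
π_{city, dist, hours} gives {(MIA, 4270, 18), (MIA, 4270, 19), (MIA, 4270, 9)} (3 duplicate(s) eliminated).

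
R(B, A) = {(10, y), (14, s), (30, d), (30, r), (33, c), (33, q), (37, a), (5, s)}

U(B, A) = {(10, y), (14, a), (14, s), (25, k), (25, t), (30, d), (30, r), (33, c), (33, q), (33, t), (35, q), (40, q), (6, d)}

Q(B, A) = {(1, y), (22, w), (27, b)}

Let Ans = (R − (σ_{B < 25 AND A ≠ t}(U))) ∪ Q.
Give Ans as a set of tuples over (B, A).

{(1, y), (22, w), (27, b), (30, d), (30, r), (33, c), (33, q), (37, a), (5, s)}

Filtering on B < 25 AND A ≠ t leaves {(10, y), (14, a), (14, s), (6, d)}.
Set difference of the two operands is {(30, d), (30, r), (33, c), (33, q), (37, a), (5, s)}.
Set union of the two operands is {(1, y), (22, w), (27, b), (30, d), (30, r), (33, c), (33, q), (37, a), (5, s)}.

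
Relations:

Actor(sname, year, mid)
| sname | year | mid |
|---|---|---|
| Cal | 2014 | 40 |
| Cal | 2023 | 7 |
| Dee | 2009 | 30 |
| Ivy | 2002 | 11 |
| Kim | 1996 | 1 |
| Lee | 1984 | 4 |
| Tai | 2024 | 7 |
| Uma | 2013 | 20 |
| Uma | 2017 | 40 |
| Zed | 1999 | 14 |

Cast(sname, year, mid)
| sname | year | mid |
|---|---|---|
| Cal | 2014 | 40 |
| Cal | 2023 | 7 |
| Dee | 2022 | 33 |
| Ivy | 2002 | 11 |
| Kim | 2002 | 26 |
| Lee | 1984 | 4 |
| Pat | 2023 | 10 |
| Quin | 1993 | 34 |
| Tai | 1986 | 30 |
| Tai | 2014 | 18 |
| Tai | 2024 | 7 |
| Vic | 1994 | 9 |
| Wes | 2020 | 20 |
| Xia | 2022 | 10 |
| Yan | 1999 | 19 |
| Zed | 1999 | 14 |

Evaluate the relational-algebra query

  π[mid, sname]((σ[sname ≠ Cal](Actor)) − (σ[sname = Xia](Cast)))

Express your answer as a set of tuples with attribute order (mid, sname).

Selection sname ≠ Cal: {(Dee, 2009, 30), (Ivy, 2002, 11), (Kim, 1996, 1), (Lee, 1984, 4), (Tai, 2024, 7), (Uma, 2013, 20), (Uma, 2017, 40), (Zed, 1999, 14)}
Selection sname = Xia: {(Xia, 2022, 10)}
Taking the difference: {(Dee, 2009, 30), (Ivy, 2002, 11), (Kim, 1996, 1), (Lee, 1984, 4), (Tai, 2024, 7), (Uma, 2013, 20), (Uma, 2017, 40), (Zed, 1999, 14)}
π[mid, sname]: project onto (mid, sname) → {(1, Kim), (11, Ivy), (14, Zed), (20, Uma), (30, Dee), (4, Lee), (40, Uma), (7, Tai)}

{(1, Kim), (11, Ivy), (14, Zed), (20, Uma), (30, Dee), (4, Lee), (40, Uma), (7, Tai)}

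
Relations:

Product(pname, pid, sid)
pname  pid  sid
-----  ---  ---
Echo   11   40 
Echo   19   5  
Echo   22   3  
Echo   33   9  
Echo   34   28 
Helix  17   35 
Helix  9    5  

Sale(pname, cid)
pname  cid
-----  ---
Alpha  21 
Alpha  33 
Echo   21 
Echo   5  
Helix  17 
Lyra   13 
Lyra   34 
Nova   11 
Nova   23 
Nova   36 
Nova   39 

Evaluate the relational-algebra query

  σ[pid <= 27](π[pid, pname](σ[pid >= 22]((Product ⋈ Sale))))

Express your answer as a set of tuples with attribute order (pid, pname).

{(22, Echo)}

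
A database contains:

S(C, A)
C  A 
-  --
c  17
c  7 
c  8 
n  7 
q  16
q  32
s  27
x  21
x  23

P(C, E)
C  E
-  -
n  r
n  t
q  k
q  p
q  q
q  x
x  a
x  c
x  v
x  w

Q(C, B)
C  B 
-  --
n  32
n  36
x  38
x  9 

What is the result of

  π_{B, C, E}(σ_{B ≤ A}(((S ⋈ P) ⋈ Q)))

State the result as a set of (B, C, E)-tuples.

{(9, x, a), (9, x, c), (9, x, v), (9, x, w)}

Natural join on C: {(n, 7, r), (n, 7, t), (q, 16, k), (q, 16, p), (q, 16, q), (q, 16, x), (q, 32, k), (q, 32, p), (q, 32, q), (q, 32, x), (x, 21, a), (x, 21, c), (x, 21, v), (x, 21, w), (x, 23, a), (x, 23, c), (x, 23, v), (x, 23, w)}
Natural join on C: {(n, 7, r, 32), (n, 7, r, 36), (n, 7, t, 32), (n, 7, t, 36), (x, 21, a, 38), (x, 21, a, 9), (x, 21, c, 38), (x, 21, c, 9), (x, 21, v, 38), (x, 21, v, 9), (x, 21, w, 38), (x, 21, w, 9), (x, 23, a, 38), (x, 23, a, 9), (x, 23, c, 38), (x, 23, c, 9), (x, 23, v, 38), (x, 23, v, 9), (x, 23, w, 38), (x, 23, w, 9)}
Filtering on B ≤ A leaves {(x, 21, a, 9), (x, 21, c, 9), (x, 21, v, 9), (x, 21, w, 9), (x, 23, a, 9), (x, 23, c, 9), (x, 23, v, 9), (x, 23, w, 9)}.
π_{B, C, E} gives {(9, x, a), (9, x, c), (9, x, v), (9, x, w)} (4 duplicate(s) eliminated).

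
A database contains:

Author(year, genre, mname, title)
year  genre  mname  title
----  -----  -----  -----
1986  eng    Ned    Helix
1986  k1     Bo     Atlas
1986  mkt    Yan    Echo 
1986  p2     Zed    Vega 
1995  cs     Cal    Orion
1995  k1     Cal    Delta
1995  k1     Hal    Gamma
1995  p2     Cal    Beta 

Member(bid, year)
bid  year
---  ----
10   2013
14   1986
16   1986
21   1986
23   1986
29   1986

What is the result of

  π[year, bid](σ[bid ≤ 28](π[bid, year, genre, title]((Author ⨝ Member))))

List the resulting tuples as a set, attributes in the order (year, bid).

{(1986, 14), (1986, 16), (1986, 21), (1986, 23)}

Joining Author and Member on year yields {(1986, eng, Ned, Helix, 14), (1986, eng, Ned, Helix, 16), (1986, eng, Ned, Helix, 21), (1986, eng, Ned, Helix, 23), (1986, eng, Ned, Helix, 29), (1986, k1, Bo, Atlas, 14), (1986, k1, Bo, Atlas, 16), (1986, k1, Bo, Atlas, 21), (1986, k1, Bo, Atlas, 23), (1986, k1, Bo, Atlas, 29), (1986, mkt, Yan, Echo, 14), (1986, mkt, Yan, Echo, 16), (1986, mkt, Yan, Echo, 21), (1986, mkt, Yan, Echo, 23), (1986, mkt, Yan, Echo, 29), (1986, p2, Zed, Vega, 14), (1986, p2, Zed, Vega, 16), (1986, p2, Zed, Vega, 21), (1986, p2, Zed, Vega, 23), (1986, p2, Zed, Vega, 29)}.
π_{bid, year, genre, title} gives {(14, 1986, eng, Helix), (14, 1986, k1, Atlas), (14, 1986, mkt, Echo), (14, 1986, p2, Vega), (16, 1986, eng, Helix), (16, 1986, k1, Atlas), (16, 1986, mkt, Echo), (16, 1986, p2, Vega), (21, 1986, eng, Helix), (21, 1986, k1, Atlas), (21, 1986, mkt, Echo), (21, 1986, p2, Vega), (23, 1986, eng, Helix), (23, 1986, k1, Atlas), (23, 1986, mkt, Echo), (23, 1986, p2, Vega), (29, 1986, eng, Helix), (29, 1986, k1, Atlas), (29, 1986, mkt, Echo), (29, 1986, p2, Vega)}.
Filtering on bid ≤ 28 leaves {(14, 1986, eng, Helix), (14, 1986, k1, Atlas), (14, 1986, mkt, Echo), (14, 1986, p2, Vega), (16, 1986, eng, Helix), (16, 1986, k1, Atlas), (16, 1986, mkt, Echo), (16, 1986, p2, Vega), (21, 1986, eng, Helix), (21, 1986, k1, Atlas), (21, 1986, mkt, Echo), (21, 1986, p2, Vega), (23, 1986, eng, Helix), (23, 1986, k1, Atlas), (23, 1986, mkt, Echo), (23, 1986, p2, Vega)}.
π_{year, bid} gives {(1986, 14), (1986, 16), (1986, 21), (1986, 23)} (12 duplicate(s) eliminated).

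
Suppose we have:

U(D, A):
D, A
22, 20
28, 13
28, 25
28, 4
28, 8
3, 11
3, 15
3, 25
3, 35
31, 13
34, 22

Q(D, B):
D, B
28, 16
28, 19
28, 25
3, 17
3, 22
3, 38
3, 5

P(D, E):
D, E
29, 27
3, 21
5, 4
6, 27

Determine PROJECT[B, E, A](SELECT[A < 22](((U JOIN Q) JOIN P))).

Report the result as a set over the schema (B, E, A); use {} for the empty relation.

{(17, 21, 11), (17, 21, 15), (22, 21, 11), (22, 21, 15), (38, 21, 11), (38, 21, 15), (5, 21, 11), (5, 21, 15)}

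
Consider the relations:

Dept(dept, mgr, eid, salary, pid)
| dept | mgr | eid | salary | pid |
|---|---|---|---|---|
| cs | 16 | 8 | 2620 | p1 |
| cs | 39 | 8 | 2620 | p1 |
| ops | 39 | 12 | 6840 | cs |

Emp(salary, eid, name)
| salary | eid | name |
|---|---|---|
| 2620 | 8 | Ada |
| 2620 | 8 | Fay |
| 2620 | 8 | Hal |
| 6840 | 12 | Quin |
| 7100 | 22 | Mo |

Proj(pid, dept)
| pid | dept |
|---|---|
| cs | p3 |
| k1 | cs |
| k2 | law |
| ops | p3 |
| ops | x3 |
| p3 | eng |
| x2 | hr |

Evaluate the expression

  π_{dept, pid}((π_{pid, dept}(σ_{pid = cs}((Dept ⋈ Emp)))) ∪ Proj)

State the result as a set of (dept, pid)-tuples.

{(cs, k1), (eng, p3), (hr, x2), (law, k2), (ops, cs), (p3, cs), (p3, ops), (x3, ops)}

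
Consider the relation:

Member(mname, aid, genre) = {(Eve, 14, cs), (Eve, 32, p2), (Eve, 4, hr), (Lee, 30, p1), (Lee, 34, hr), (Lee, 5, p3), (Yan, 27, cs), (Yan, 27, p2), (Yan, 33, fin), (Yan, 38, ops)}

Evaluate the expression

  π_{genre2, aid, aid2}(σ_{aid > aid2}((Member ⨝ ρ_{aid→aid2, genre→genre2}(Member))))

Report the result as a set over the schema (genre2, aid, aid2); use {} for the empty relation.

{(cs, 32, 14), (cs, 33, 27), (cs, 38, 27), (fin, 38, 33), (hr, 14, 4), (hr, 32, 4), (p1, 34, 30), (p2, 33, 27), (p2, 38, 27), (p3, 30, 5), (p3, 34, 5)}

ρ[aid→aid2, genre→genre2]: schema becomes (mname, aid2, genre2); tuples unchanged.
Joining Member and ρ_{aid→aid2, genre→genre2}(Member) on mname yields {(Eve, 14, cs, 14, cs), (Eve, 14, cs, 32, p2), (Eve, 14, cs, 4, hr), (Eve, 32, p2, 14, cs), (Eve, 32, p2, 32, p2), (Eve, 32, p2, 4, hr), (Eve, 4, hr, 14, cs), (Eve, 4, hr, 32, p2), (Eve, 4, hr, 4, hr), (Lee, 30, p1, 30, p1), (Lee, 30, p1, 34, hr), (Lee, 30, p1, 5, p3), (Lee, 34, hr, 30, p1), (Lee, 34, hr, 34, hr), (Lee, 34, hr, 5, p3), (Lee, 5, p3, 30, p1), (Lee, 5, p3, 34, hr), (Lee, 5, p3, 5, p3), (Yan, 27, cs, 27, cs), (Yan, 27, cs, 27, p2), (Yan, 27, cs, 33, fin), (Yan, 27, cs, 38, ops), (Yan, 27, p2, 27, cs), (Yan, 27, p2, 27, p2), (Yan, 27, p2, 33, fin), (Yan, 27, p2, 38, ops), (Yan, 33, fin, 27, cs), (Yan, 33, fin, 27, p2), (Yan, 33, fin, 33, fin), (Yan, 33, fin, 38, ops), (Yan, 38, ops, 27, cs), (Yan, 38, ops, 27, p2), (Yan, 38, ops, 33, fin), (Yan, 38, ops, 38, ops)}.
Filtering on aid > aid2 leaves {(Eve, 14, cs, 4, hr), (Eve, 32, p2, 14, cs), (Eve, 32, p2, 4, hr), (Lee, 30, p1, 5, p3), (Lee, 34, hr, 30, p1), (Lee, 34, hr, 5, p3), (Yan, 33, fin, 27, cs), (Yan, 33, fin, 27, p2), (Yan, 38, ops, 27, cs), (Yan, 38, ops, 27, p2), (Yan, 38, ops, 33, fin)}.
π_{genre2, aid, aid2} gives {(cs, 32, 14), (cs, 33, 27), (cs, 38, 27), (fin, 38, 33), (hr, 14, 4), (hr, 32, 4), (p1, 34, 30), (p2, 33, 27), (p2, 38, 27), (p3, 30, 5), (p3, 34, 5)}.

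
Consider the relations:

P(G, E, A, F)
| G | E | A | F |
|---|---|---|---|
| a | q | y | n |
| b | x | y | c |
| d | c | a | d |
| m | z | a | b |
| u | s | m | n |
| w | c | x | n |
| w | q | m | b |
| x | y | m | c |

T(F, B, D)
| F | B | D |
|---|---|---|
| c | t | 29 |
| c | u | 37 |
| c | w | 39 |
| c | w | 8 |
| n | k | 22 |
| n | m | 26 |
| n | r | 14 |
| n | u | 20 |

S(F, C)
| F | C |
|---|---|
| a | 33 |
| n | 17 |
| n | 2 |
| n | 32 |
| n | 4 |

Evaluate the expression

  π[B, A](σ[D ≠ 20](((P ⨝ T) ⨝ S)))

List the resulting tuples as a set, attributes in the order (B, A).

P ⋈ T (natural join on F): {(a, q, y, n, k, 22), (a, q, y, n, m, 26), (a, q, y, n, r, 14), (a, q, y, n, u, 20), (b, x, y, c, t, 29), (b, x, y, c, u, 37), (b, x, y, c, w, 39), (b, x, y, c, w, 8), (u, s, m, n, k, 22), (u, s, m, n, m, 26), (u, s, m, n, r, 14), (u, s, m, n, u, 20), (w, c, x, n, k, 22), (w, c, x, n, m, 26), (w, c, x, n, r, 14), (w, c, x, n, u, 20), (x, y, m, c, t, 29), (x, y, m, c, u, 37), (x, y, m, c, w, 39), (x, y, m, c, w, 8)}
(P ⨝ T) ⋈ S (natural join on F): {(a, q, y, n, k, 22, 17), (a, q, y, n, k, 22, 2), (a, q, y, n, k, 22, 32), (a, q, y, n, k, 22, 4), (a, q, y, n, m, 26, 17), (a, q, y, n, m, 26, 2), (a, q, y, n, m, 26, 32), (a, q, y, n, m, 26, 4), (a, q, y, n, r, 14, 17), (a, q, y, n, r, 14, 2), (a, q, y, n, r, 14, 32), (a, q, y, n, r, 14, 4), (a, q, y, n, u, 20, 17), (a, q, y, n, u, 20, 2), (a, q, y, n, u, 20, 32), (a, q, y, n, u, 20, 4), (u, s, m, n, k, 22, 17), (u, s, m, n, k, 22, 2), (u, s, m, n, k, 22, 32), (u, s, m, n, k, 22, 4), (u, s, m, n, m, 26, 17), (u, s, m, n, m, 26, 2), (u, s, m, n, m, 26, 32), (u, s, m, n, m, 26, 4), (u, s, m, n, r, 14, 17), (u, s, m, n, r, 14, 2), (u, s, m, n, r, 14, 32), (u, s, m, n, r, 14, 4), (u, s, m, n, u, 20, 17), (u, s, m, n, u, 20, 2), (u, s, m, n, u, 20, 32), (u, s, m, n, u, 20, 4), (w, c, x, n, k, 22, 17), (w, c, x, n, k, 22, 2), (w, c, x, n, k, 22, 32), (w, c, x, n, k, 22, 4), (w, c, x, n, m, 26, 17), (w, c, x, n, m, 26, 2), (w, c, x, n, m, 26, 32), (w, c, x, n, m, 26, 4), (w, c, x, n, r, 14, 17), (w, c, x, n, r, 14, 2), (w, c, x, n, r, 14, 32), (w, c, x, n, r, 14, 4), (w, c, x, n, u, 20, 17), (w, c, x, n, u, 20, 2), (w, c, x, n, u, 20, 32), (w, c, x, n, u, 20, 4)}
Selection D ≠ 20: {(a, q, y, n, k, 22, 17), (a, q, y, n, k, 22, 2), (a, q, y, n, k, 22, 32), (a, q, y, n, k, 22, 4), (a, q, y, n, m, 26, 17), (a, q, y, n, m, 26, 2), (a, q, y, n, m, 26, 32), (a, q, y, n, m, 26, 4), (a, q, y, n, r, 14, 17), (a, q, y, n, r, 14, 2), (a, q, y, n, r, 14, 32), (a, q, y, n, r, 14, 4), (u, s, m, n, k, 22, 17), (u, s, m, n, k, 22, 2), (u, s, m, n, k, 22, 32), (u, s, m, n, k, 22, 4), (u, s, m, n, m, 26, 17), (u, s, m, n, m, 26, 2), (u, s, m, n, m, 26, 32), (u, s, m, n, m, 26, 4), (u, s, m, n, r, 14, 17), (u, s, m, n, r, 14, 2), (u, s, m, n, r, 14, 32), (u, s, m, n, r, 14, 4), (w, c, x, n, k, 22, 17), (w, c, x, n, k, 22, 2), (w, c, x, n, k, 22, 32), (w, c, x, n, k, 22, 4), (w, c, x, n, m, 26, 17), (w, c, x, n, m, 26, 2), (w, c, x, n, m, 26, 32), (w, c, x, n, m, 26, 4), (w, c, x, n, r, 14, 17), (w, c, x, n, r, 14, 2), (w, c, x, n, r, 14, 32), (w, c, x, n, r, 14, 4)}
π[B, A]: project onto (B, A) (27 duplicate(s) eliminated) → {(k, m), (k, x), (k, y), (m, m), (m, x), (m, y), (r, m), (r, x), (r, y)}

{(k, m), (k, x), (k, y), (m, m), (m, x), (m, y), (r, m), (r, x), (r, y)}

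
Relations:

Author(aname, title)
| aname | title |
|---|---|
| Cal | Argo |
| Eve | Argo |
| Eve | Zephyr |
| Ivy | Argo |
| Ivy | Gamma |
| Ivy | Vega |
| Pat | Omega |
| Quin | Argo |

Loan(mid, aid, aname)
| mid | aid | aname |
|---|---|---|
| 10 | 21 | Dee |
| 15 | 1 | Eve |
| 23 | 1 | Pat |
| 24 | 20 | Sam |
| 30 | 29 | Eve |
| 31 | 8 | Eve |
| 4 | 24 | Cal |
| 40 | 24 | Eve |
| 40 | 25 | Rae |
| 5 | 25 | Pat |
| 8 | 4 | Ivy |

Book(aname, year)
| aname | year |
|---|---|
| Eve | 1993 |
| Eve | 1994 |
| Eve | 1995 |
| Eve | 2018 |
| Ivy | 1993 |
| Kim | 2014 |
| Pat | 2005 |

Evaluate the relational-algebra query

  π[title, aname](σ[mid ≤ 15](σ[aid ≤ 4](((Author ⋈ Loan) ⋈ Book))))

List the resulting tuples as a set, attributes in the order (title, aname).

Natural join on aname: {(Cal, Argo, 4, 24), (Eve, Argo, 15, 1), (Eve, Argo, 30, 29), (Eve, Argo, 31, 8), (Eve, Argo, 40, 24), (Eve, Zephyr, 15, 1), (Eve, Zephyr, 30, 29), (Eve, Zephyr, 31, 8), (Eve, Zephyr, 40, 24), (Ivy, Argo, 8, 4), (Ivy, Gamma, 8, 4), (Ivy, Vega, 8, 4), (Pat, Omega, 23, 1), (Pat, Omega, 5, 25)}
Natural join on aname: {(Eve, Argo, 15, 1, 1993), (Eve, Argo, 15, 1, 1994), (Eve, Argo, 15, 1, 1995), (Eve, Argo, 15, 1, 2018), (Eve, Argo, 30, 29, 1993), (Eve, Argo, 30, 29, 1994), (Eve, Argo, 30, 29, 1995), (Eve, Argo, 30, 29, 2018), (Eve, Argo, 31, 8, 1993), (Eve, Argo, 31, 8, 1994), (Eve, Argo, 31, 8, 1995), (Eve, Argo, 31, 8, 2018), (Eve, Argo, 40, 24, 1993), (Eve, Argo, 40, 24, 1994), (Eve, Argo, 40, 24, 1995), (Eve, Argo, 40, 24, 2018), (Eve, Zephyr, 15, 1, 1993), (Eve, Zephyr, 15, 1, 1994), (Eve, Zephyr, 15, 1, 1995), (Eve, Zephyr, 15, 1, 2018), (Eve, Zephyr, 30, 29, 1993), (Eve, Zephyr, 30, 29, 1994), (Eve, Zephyr, 30, 29, 1995), (Eve, Zephyr, 30, 29, 2018), (Eve, Zephyr, 31, 8, 1993), (Eve, Zephyr, 31, 8, 1994), (Eve, Zephyr, 31, 8, 1995), (Eve, Zephyr, 31, 8, 2018), (Eve, Zephyr, 40, 24, 1993), (Eve, Zephyr, 40, 24, 1994), (Eve, Zephyr, 40, 24, 1995), (Eve, Zephyr, 40, 24, 2018), (Ivy, Argo, 8, 4, 1993), (Ivy, Gamma, 8, 4, 1993), (Ivy, Vega, 8, 4, 1993), (Pat, Omega, 23, 1, 2005), (Pat, Omega, 5, 25, 2005)}
σ[aid ≤ 4]: keep tuples satisfying aid ≤ 4 → {(Eve, Argo, 15, 1, 1993), (Eve, Argo, 15, 1, 1994), (Eve, Argo, 15, 1, 1995), (Eve, Argo, 15, 1, 2018), (Eve, Zephyr, 15, 1, 1993), (Eve, Zephyr, 15, 1, 1994), (Eve, Zephyr, 15, 1, 1995), (Eve, Zephyr, 15, 1, 2018), (Ivy, Argo, 8, 4, 1993), (Ivy, Gamma, 8, 4, 1993), (Ivy, Vega, 8, 4, 1993), (Pat, Omega, 23, 1, 2005)}
σ[mid ≤ 15]: keep tuples satisfying mid ≤ 15 → {(Eve, Argo, 15, 1, 1993), (Eve, Argo, 15, 1, 1994), (Eve, Argo, 15, 1, 1995), (Eve, Argo, 15, 1, 2018), (Eve, Zephyr, 15, 1, 1993), (Eve, Zephyr, 15, 1, 1994), (Eve, Zephyr, 15, 1, 1995), (Eve, Zephyr, 15, 1, 2018), (Ivy, Argo, 8, 4, 1993), (Ivy, Gamma, 8, 4, 1993), (Ivy, Vega, 8, 4, 1993)}
π_{title, aname} gives {(Argo, Eve), (Argo, Ivy), (Gamma, Ivy), (Vega, Ivy), (Zephyr, Eve)} (6 duplicate(s) eliminated).

{(Argo, Eve), (Argo, Ivy), (Gamma, Ivy), (Vega, Ivy), (Zephyr, Eve)}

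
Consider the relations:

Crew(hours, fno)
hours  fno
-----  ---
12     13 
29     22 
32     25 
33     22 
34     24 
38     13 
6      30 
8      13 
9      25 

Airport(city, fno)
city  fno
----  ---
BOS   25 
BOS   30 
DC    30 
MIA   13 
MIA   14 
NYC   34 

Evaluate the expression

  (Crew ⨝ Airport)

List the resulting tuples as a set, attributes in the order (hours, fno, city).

{(12, 13, MIA), (32, 25, BOS), (38, 13, MIA), (6, 30, BOS), (6, 30, DC), (8, 13, MIA), (9, 25, BOS)}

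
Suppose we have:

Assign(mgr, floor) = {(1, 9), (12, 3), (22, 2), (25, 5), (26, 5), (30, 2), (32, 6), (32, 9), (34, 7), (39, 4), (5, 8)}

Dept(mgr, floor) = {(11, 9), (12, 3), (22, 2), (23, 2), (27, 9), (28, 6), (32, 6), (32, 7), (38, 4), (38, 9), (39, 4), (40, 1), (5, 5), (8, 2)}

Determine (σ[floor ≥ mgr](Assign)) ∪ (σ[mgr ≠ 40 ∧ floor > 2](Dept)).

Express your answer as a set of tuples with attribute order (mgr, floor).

{(1, 9), (11, 9), (12, 3), (27, 9), (28, 6), (32, 6), (32, 7), (38, 4), (38, 9), (39, 4), (5, 5), (5, 8)}

Filtering on floor ≥ mgr leaves {(1, 9), (5, 8)}.
Filtering on mgr ≠ 40 ∧ floor > 2 leaves {(11, 9), (12, 3), (27, 9), (28, 6), (32, 6), (32, 7), (38, 4), (38, 9), (39, 4), (5, 5)}.
Taking the union: {(1, 9), (11, 9), (12, 3), (27, 9), (28, 6), (32, 6), (32, 7), (38, 4), (38, 9), (39, 4), (5, 5), (5, 8)}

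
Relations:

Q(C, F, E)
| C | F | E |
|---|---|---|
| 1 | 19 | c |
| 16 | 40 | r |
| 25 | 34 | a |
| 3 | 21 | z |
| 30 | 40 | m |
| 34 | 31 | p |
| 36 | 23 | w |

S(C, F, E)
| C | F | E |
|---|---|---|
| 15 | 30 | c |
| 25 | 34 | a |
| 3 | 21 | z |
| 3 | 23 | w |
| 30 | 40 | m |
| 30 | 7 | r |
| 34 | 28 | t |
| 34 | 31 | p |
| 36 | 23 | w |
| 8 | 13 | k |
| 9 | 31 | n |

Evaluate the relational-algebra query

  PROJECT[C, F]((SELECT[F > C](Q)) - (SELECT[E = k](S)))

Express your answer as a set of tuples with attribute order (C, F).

{(1, 19), (16, 40), (25, 34), (3, 21), (30, 40)}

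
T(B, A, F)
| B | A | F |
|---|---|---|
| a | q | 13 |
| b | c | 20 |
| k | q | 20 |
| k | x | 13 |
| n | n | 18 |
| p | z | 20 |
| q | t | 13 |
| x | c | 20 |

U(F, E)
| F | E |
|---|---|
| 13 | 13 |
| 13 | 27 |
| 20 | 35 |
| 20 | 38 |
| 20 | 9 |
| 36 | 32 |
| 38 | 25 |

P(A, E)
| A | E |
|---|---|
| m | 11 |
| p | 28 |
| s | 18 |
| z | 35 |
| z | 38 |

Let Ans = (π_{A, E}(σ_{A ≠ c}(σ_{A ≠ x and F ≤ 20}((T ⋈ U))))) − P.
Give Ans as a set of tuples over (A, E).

{(q, 13), (q, 27), (q, 35), (q, 38), (q, 9), (t, 13), (t, 27), (z, 9)}

Natural join on F: {(a, q, 13, 13), (a, q, 13, 27), (b, c, 20, 35), (b, c, 20, 38), (b, c, 20, 9), (k, q, 20, 35), (k, q, 20, 38), (k, q, 20, 9), (k, x, 13, 13), (k, x, 13, 27), (p, z, 20, 35), (p, z, 20, 38), (p, z, 20, 9), (q, t, 13, 13), (q, t, 13, 27), (x, c, 20, 35), (x, c, 20, 38), (x, c, 20, 9)}
σ[A ≠ x and F ≤ 20]: keep tuples satisfying A ≠ x and F ≤ 20 → {(a, q, 13, 13), (a, q, 13, 27), (b, c, 20, 35), (b, c, 20, 38), (b, c, 20, 9), (k, q, 20, 35), (k, q, 20, 38), (k, q, 20, 9), (p, z, 20, 35), (p, z, 20, 38), (p, z, 20, 9), (q, t, 13, 13), (q, t, 13, 27), (x, c, 20, 35), (x, c, 20, 38), (x, c, 20, 9)}
σ[A ≠ c]: keep tuples satisfying A ≠ c → {(a, q, 13, 13), (a, q, 13, 27), (k, q, 20, 35), (k, q, 20, 38), (k, q, 20, 9), (p, z, 20, 35), (p, z, 20, 38), (p, z, 20, 9), (q, t, 13, 13), (q, t, 13, 27)}
π_{A, E} gives {(q, 13), (q, 27), (q, 35), (q, 38), (q, 9), (t, 13), (t, 27), (z, 35), (z, 38), (z, 9)}.
Difference: {(q, 13), (q, 27), (q, 35), (q, 38), (q, 9), (t, 13), (t, 27), (z, 35), (z, 38), (z, 9)} with {(m, 11), (p, 28), (s, 18), (z, 35), (z, 38)} → {(q, 13), (q, 27), (q, 35), (q, 38), (q, 9), (t, 13), (t, 27), (z, 9)}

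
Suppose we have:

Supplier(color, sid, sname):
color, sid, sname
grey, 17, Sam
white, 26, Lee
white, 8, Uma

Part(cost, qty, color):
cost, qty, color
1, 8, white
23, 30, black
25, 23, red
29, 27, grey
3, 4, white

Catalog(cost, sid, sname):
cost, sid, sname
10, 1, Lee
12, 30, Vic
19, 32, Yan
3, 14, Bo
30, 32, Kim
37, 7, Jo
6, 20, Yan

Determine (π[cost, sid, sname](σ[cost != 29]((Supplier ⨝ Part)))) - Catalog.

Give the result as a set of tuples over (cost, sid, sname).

Natural join on color: {(grey, 17, Sam, 29, 27), (white, 26, Lee, 1, 8), (white, 26, Lee, 3, 4), (white, 8, Uma, 1, 8), (white, 8, Uma, 3, 4)}
Selection cost != 29: {(white, 26, Lee, 1, 8), (white, 26, Lee, 3, 4), (white, 8, Uma, 1, 8), (white, 8, Uma, 3, 4)}
Projecting to cost, sid, sname: {(1, 26, Lee), (1, 8, Uma), (3, 26, Lee), (3, 8, Uma)}
Taking the difference: {(1, 26, Lee), (1, 8, Uma), (3, 26, Lee), (3, 8, Uma)}

{(1, 26, Lee), (1, 8, Uma), (3, 26, Lee), (3, 8, Uma)}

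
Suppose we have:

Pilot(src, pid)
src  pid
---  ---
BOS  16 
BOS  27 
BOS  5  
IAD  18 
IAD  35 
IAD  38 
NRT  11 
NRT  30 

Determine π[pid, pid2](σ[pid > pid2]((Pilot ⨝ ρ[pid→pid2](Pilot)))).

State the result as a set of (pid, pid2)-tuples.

ρ[pid→pid2]: schema becomes (src, pid2); tuples unchanged.
Natural join on src: {(BOS, 16, 16), (BOS, 16, 27), (BOS, 16, 5), (BOS, 27, 16), (BOS, 27, 27), (BOS, 27, 5), (BOS, 5, 16), (BOS, 5, 27), (BOS, 5, 5), (IAD, 18, 18), (IAD, 18, 35), (IAD, 18, 38), (IAD, 35, 18), (IAD, 35, 35), (IAD, 35, 38), (IAD, 38, 18), (IAD, 38, 35), (IAD, 38, 38), (NRT, 11, 11), (NRT, 11, 30), (NRT, 30, 11), (NRT, 30, 30)}
Filtering on pid > pid2 leaves {(BOS, 16, 5), (BOS, 27, 16), (BOS, 27, 5), (IAD, 35, 18), (IAD, 38, 18), (IAD, 38, 35), (NRT, 30, 11)}.
π[pid, pid2]: project onto (pid, pid2) → {(16, 5), (27, 16), (27, 5), (30, 11), (35, 18), (38, 18), (38, 35)}

{(16, 5), (27, 16), (27, 5), (30, 11), (35, 18), (38, 18), (38, 35)}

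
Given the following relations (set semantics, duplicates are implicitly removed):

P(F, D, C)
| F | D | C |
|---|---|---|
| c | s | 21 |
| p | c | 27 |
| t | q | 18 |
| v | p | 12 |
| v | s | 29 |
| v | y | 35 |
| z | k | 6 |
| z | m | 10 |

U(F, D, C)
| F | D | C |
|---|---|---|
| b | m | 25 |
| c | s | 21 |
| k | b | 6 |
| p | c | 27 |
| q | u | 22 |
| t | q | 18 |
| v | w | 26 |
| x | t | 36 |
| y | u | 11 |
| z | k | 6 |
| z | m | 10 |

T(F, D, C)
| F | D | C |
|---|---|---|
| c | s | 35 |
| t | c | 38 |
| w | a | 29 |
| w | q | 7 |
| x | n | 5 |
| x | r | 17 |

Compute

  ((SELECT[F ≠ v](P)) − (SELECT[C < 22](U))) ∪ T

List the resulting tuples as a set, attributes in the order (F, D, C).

{(c, s, 35), (p, c, 27), (t, c, 38), (w, a, 29), (w, q, 7), (x, n, 5), (x, r, 17)}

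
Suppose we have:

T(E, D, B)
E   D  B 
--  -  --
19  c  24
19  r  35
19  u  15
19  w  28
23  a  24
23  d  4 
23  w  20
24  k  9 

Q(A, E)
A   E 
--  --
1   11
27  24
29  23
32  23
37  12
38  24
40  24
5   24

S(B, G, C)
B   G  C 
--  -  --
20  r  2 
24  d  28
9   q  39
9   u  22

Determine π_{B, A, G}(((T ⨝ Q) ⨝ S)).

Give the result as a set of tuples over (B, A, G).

{(20, 29, r), (20, 32, r), (24, 29, d), (24, 32, d), (9, 27, q), (9, 27, u), (9, 38, q), (9, 38, u), (9, 40, q), (9, 40, u), (9, 5, q), (9, 5, u)}

T ⋈ Q (natural join on E): {(23, a, 24, 29), (23, a, 24, 32), (23, d, 4, 29), (23, d, 4, 32), (23, w, 20, 29), (23, w, 20, 32), (24, k, 9, 27), (24, k, 9, 38), (24, k, 9, 40), (24, k, 9, 5)}
(T ⨝ Q) ⋈ S (natural join on B): {(23, a, 24, 29, d, 28), (23, a, 24, 32, d, 28), (23, w, 20, 29, r, 2), (23, w, 20, 32, r, 2), (24, k, 9, 27, q, 39), (24, k, 9, 27, u, 22), (24, k, 9, 38, q, 39), (24, k, 9, 38, u, 22), (24, k, 9, 40, q, 39), (24, k, 9, 40, u, 22), (24, k, 9, 5, q, 39), (24, k, 9, 5, u, 22)}
π_{B, A, G} gives {(20, 29, r), (20, 32, r), (24, 29, d), (24, 32, d), (9, 27, q), (9, 27, u), (9, 38, q), (9, 38, u), (9, 40, q), (9, 40, u), (9, 5, q), (9, 5, u)}.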